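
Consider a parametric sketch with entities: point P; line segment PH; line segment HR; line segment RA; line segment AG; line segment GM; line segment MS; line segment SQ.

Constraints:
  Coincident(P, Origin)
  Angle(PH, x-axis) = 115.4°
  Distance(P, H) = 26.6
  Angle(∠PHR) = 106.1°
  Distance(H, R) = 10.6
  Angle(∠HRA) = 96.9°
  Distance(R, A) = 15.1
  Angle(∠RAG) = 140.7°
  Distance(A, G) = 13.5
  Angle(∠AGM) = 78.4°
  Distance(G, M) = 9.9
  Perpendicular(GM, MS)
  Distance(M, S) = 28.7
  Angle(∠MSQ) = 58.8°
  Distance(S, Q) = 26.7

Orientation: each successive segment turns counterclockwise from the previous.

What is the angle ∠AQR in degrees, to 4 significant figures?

22.06°

The perpendicularity gives MS at right angles to GM, so MS runs at 143.3°; with |MS| = 28.7, S = (-29.35, 22.24). ∠MSQ = 58.8° gives SQ at -95.50° from the x-axis; with |SQ| = 26.7, Q = (-31.91, -4.338). Then cos ∠AQR = QA·QR / (|QA||QR|), giving 22.06°.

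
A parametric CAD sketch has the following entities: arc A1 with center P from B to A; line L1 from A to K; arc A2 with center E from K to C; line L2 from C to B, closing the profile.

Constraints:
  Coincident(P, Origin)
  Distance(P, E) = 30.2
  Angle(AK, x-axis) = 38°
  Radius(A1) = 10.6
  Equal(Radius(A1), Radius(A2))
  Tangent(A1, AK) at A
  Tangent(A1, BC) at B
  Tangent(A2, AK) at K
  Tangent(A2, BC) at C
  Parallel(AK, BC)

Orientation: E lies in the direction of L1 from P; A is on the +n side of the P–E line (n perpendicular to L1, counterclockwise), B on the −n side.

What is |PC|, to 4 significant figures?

32.01

The slot axis is L1's direction at 38.0°, so u = (cos 38.0°, sin 38.0°) = (0.7880, 0.6157) and n = (−sin 38.0°, cos 38.0°) = (-0.6157, 0.7880). P is at the origin and E lies 30.2 along u from P, so E = 30.2·u = (23.80, 18.59). Tangency of A1 to both parallel lines with radius 10.6 puts A and B at P ± 10.6·n: A = (-6.526, 8.353), B = (6.526, -8.353). Equal radii place K and C the same way about E: K = E + 10.6·n = (17.27, 26.95), C = E − 10.6·n = (30.32, 10.24). Then |PC| = |C − P| = 32.01.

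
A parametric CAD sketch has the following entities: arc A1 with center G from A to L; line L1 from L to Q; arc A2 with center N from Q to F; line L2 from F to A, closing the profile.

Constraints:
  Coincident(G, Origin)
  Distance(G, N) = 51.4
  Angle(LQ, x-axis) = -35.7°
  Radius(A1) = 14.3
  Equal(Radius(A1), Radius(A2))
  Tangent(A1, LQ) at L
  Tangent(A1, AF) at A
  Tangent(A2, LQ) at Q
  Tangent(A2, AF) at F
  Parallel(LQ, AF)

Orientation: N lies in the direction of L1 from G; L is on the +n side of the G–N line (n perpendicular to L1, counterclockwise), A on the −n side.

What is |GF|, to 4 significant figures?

53.35

Tangency of A1 to both parallel lines with radius 14.3 puts L and A at G ± 14.3·n: L = (8.345, 11.61), A = (-8.345, -11.61). Equal radii place Q and F the same way about N: Q = N + 14.3·n = (50.09, -18.38), F = N − 14.3·n = (33.40, -41.61). Then |GF| = |F − G| = 53.35.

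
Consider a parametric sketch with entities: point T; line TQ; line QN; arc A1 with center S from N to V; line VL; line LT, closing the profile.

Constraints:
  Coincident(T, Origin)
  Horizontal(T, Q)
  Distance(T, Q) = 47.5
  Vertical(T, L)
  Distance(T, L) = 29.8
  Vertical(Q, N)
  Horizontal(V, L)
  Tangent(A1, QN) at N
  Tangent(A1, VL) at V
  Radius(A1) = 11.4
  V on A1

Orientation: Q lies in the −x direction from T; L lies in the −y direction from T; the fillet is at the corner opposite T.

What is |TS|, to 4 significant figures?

40.52

T is at the origin; T and Q share the same y with |TQ| = 47.5 and Q on the −x side, so Q = (-47.50, 0.000). T and L share the same x with |TL| = 29.8 and L on the −y side, so L = (0.000, -29.80). The virtual corner opposite T is at (-47.50, -29.80). A1 meets QN tangentially, so SN is at right angles to QN and A1 meets VL tangentially, so SV is at right angles to VL, with radius 11.4, so the center S sits 11.4 in from both sides at S = (-36.10, -18.40). Then |TS| = |S − T| = 40.52.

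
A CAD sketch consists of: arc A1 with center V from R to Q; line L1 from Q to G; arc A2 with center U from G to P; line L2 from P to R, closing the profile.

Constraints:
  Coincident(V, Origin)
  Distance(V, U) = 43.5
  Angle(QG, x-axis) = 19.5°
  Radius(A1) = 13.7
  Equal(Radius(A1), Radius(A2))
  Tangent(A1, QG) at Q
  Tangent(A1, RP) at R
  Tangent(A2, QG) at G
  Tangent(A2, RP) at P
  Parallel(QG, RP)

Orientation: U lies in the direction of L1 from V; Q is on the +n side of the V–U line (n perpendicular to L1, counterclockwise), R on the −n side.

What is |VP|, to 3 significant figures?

45.6

The slot axis is L1's direction at 19.5°, so u = (cos 19.5°, sin 19.5°) = (0.943, 0.334) and n = (−sin 19.5°, cos 19.5°) = (-0.334, 0.943). V is at the origin and U lies 43.5 along u from V, so U = 43.5·u = (41.0, 14.5). Tangency of A1 to both parallel lines with radius 13.7 puts Q and R at V ± 13.7·n: Q = (-4.57, 12.9), R = (4.57, -12.9). Equal radii place G and P the same way about U: G = U + 13.7·n = (36.4, 27.4), P = U − 13.7·n = (45.6, 1.61). Then |VP| = |P − V| = 45.6.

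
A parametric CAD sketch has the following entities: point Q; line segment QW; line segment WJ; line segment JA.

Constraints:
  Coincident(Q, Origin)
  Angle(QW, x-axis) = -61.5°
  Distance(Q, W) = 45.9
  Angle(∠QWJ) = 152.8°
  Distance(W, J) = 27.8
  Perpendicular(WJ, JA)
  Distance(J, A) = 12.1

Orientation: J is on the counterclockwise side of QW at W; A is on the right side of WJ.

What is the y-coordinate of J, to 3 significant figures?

-56.0

Q is at the origin; QW runs at -61.5° with length 45.9, so W = 45.9·(cos -61.5°, sin -61.5°) = (21.9, -40.3). ∠QWJ = 152.8°, so WJ runs at -61.5° + (180° − 152.8°) = -34.3° from the x-axis; with |WJ| = 27.8, J = W + 27.8·(cos -34.3°, sin -34.3°) = (44.9, -56.0). So J.y = -56.0.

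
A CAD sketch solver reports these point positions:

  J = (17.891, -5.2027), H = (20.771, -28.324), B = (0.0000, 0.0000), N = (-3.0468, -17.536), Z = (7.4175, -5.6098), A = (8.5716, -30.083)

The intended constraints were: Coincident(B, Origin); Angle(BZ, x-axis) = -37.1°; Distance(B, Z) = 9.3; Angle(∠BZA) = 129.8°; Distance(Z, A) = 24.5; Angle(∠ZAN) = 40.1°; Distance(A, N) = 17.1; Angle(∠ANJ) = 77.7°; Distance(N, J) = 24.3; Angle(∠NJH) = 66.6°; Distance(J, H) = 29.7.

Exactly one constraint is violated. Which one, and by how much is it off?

Distance(J, H) = 29.7 — off by 6.40.

B = (0.00, 0.00) ✓; BZ at -37.10° ✓; |BZ| = 9.300 ✓; ∠BZA = 129.8° ✓; |ZA| = 24.50 ✓; ∠ZAN = 40.10° ✓; |AN| = 17.10 ✓; ∠ANJ = 77.70° ✓; |NJ| = 24.30 ✓; ∠NJH = 66.60° ✓; |JH| = 23.30 ✗.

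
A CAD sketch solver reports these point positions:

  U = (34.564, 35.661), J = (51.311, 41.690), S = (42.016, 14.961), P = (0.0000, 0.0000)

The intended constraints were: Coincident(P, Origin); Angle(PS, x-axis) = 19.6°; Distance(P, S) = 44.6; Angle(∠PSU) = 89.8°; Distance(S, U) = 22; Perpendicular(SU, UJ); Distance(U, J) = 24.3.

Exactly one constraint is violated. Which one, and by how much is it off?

Distance(U, J) = 24.3 — off by 6.50.

P = (0.00, 0.00) ✓; PS at 19.60° ✓; |PS| = 44.60 ✓; ∠PSU = 89.80° ✓; |SU| = 22.00 ✓; ∠(SU, UJ) = 90.00° ✓; |UJ| = 17.80 ✗.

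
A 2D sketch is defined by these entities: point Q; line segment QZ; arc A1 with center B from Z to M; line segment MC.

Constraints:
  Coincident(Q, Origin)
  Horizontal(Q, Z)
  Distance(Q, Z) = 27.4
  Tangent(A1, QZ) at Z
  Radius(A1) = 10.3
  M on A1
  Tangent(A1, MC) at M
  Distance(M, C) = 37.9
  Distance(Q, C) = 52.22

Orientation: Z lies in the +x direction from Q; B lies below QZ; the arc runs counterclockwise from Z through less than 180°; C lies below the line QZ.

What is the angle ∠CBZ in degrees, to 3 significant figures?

168°

Checks: Q = (0.00, 0.00) ✓; |BM| = 10.30 ✓; ∠(BM, MC) = 90.00° ✓; |MC| = 37.90 ✓; |QC| = 52.22 ✓.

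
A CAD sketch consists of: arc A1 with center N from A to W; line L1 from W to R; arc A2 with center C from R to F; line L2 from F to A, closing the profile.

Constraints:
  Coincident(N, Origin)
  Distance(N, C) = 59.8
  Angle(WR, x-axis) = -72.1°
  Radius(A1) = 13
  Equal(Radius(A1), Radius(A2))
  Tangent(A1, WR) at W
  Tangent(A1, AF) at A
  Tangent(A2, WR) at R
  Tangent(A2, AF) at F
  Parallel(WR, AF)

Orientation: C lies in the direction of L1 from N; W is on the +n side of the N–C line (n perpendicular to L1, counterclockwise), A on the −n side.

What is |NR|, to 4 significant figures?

61.20

The slot axis is L1's direction at -72.1°, so u = (cos -72.1°, sin -72.1°) = (0.3074, -0.9516) and n = (−sin -72.1°, cos -72.1°) = (0.9516, 0.3074). N is at the origin and C lies 59.8 along u from N, so C = 59.8·u = (18.38, -56.91). Tangency of A1 to both parallel lines with radius 13.0 puts W and A at N ± 13.0·n: W = (12.37, 3.996), A = (-12.37, -3.996). Equal radii place R and F the same way about C: R = C + 13.0·n = (30.75, -52.91), F = C − 13.0·n = (6.009, -60.90). Then |NR| = |R − N| = 61.20.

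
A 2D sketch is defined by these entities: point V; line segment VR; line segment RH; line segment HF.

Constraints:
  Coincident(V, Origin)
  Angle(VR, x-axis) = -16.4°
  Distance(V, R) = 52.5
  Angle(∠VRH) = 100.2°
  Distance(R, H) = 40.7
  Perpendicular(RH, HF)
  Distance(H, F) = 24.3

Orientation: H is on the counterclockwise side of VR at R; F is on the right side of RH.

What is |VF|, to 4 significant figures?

90.95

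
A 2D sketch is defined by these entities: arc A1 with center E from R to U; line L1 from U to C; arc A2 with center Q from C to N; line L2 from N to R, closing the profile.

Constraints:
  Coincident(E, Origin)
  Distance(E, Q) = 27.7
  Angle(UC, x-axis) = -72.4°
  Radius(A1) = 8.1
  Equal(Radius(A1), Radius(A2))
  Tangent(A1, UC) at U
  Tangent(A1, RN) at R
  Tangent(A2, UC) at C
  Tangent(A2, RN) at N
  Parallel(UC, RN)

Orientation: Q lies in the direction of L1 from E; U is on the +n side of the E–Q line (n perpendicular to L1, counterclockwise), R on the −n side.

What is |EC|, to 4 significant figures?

28.86

The slot axis is L1's direction at -72.4°, so u = (cos -72.4°, sin -72.4°) = (0.3024, -0.9532) and n = (−sin -72.4°, cos -72.4°) = (0.9532, 0.3024). E is at the origin and Q lies 27.7 along u from E, so Q = 27.7·u = (8.376, -26.40). Tangency of A1 to both parallel lines with radius 8.1 puts U and R at E ± 8.1·n: U = (7.721, 2.449), R = (-7.721, -2.449). Equal radii place C and N the same way about Q: C = Q + 8.1·n = (16.10, -23.95), N = Q − 8.1·n = (0.6548, -28.85). Then |EC| = |C − E| = 28.86.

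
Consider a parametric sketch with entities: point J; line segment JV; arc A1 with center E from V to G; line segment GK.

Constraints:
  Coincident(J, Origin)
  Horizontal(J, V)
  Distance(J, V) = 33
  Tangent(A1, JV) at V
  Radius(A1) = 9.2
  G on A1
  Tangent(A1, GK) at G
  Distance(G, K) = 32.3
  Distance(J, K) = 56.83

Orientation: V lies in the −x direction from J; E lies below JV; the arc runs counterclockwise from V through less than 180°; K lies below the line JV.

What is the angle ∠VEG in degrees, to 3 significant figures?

97.7°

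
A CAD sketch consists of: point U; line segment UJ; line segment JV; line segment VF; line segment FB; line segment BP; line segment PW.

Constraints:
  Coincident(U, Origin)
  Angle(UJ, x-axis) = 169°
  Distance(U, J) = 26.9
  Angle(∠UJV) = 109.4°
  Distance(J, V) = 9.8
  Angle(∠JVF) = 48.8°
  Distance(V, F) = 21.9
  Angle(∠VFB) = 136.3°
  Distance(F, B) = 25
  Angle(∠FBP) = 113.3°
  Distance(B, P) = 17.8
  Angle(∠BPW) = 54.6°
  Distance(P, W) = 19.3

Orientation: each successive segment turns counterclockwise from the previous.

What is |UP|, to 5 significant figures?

36.646

U is at the origin; UJ runs at 169.0° with length 26.9, so J = (-26.406, 5.1328). ∠UJV = 109.4° gives JV at -120.40° from the x-axis; with |JV| = 9.8, V = (-31.365, -3.3199). ∠JVF = 48.8° gives VF at 10.800° from the x-axis; with |VF| = 21.9, F = (-9.8528, 0.78378). ∠VFB = 136.3° gives FB at 54.500° from the x-axis; with |FB| = 25.0, B = (4.6648, 21.137). ∠FBP = 113.3° gives BP at 121.20° from the x-axis; with |BP| = 17.8, P = (-4.5561, 36.362). Then |UP| = |P − U| = 36.646.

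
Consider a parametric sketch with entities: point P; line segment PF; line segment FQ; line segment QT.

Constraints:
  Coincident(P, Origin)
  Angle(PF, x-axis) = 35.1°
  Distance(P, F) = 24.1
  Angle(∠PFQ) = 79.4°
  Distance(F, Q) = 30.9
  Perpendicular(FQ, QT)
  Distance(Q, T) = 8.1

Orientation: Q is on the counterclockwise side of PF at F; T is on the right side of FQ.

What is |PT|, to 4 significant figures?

41.36

∠PFQ = 79.4°, so FQ runs at 35.1° + (180° − 79.4°) = 135.7° from the x-axis; with |FQ| = 30.9, Q = F + 30.9·(cos 135.7°, sin 135.7°) = (-2.397, 35.44). The perpendicularity gives QT at right angles to FQ; with |QT| = 8.1 on the right of FQ, T = Q + 8.1·(0.6984, 0.7157) = (3.260, 41.24). Then |PT| = |T − P| = 41.36.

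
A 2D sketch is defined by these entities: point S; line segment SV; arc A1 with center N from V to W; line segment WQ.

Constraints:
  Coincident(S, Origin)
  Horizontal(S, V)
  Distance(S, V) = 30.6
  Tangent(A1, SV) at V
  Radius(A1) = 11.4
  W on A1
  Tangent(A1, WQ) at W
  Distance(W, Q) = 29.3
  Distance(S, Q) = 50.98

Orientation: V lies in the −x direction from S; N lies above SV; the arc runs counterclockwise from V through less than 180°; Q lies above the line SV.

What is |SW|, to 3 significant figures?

24.5

Checks: |NW| = 11.40 ✓; ∠(NW, WQ) = 90.00° ✓; |WQ| = 29.30 ✓; |SQ| = 50.98 ✓.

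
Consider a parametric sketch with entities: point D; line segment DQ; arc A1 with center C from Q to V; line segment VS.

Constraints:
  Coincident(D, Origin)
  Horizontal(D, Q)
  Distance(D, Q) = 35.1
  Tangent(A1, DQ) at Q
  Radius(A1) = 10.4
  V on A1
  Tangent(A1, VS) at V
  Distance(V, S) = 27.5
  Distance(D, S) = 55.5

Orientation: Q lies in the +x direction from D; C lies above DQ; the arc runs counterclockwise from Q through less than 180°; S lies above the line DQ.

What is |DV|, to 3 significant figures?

47.0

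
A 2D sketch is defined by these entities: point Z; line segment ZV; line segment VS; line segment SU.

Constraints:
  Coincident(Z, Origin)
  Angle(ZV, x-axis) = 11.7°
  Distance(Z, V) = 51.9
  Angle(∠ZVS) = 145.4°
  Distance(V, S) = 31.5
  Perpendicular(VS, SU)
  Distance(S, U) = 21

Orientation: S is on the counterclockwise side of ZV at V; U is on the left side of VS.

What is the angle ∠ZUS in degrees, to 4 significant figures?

96.51°

Z is at the origin; ZV runs at 11.7° with length 51.9, so V = 51.9·(cos 11.7°, sin 11.7°) = (50.82, 10.52). ∠ZVS = 145.4°, so VS runs at 11.7° + (180° − 145.4°) = 46.30° from the x-axis; with |VS| = 31.5, S = V + 31.5·(cos 46.30°, sin 46.30°) = (72.58, 33.30). VS is perpendicular to SU; with |SU| = 21.0 on the left of VS, U = S + 21.0·(-0.7230, 0.6909) = (57.40, 47.81). Then cos ∠ZUS = UZ·US / (|UZ||US|), giving 96.51°.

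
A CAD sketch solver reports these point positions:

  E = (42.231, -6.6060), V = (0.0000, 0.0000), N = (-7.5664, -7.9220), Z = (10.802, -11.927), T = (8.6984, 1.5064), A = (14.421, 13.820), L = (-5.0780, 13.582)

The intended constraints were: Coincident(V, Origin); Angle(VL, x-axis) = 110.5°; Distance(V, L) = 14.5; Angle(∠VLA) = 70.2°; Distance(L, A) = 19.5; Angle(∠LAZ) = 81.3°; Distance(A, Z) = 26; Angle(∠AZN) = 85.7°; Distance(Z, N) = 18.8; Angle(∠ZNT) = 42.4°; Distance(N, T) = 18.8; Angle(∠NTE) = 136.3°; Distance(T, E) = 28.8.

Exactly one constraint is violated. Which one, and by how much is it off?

Distance(T, E) = 28.8 — off by 5.70.

V = (0.00, 0.00) ✓; VL at 110.5° ✓; |VL| = 14.50 ✓; ∠VLA = 70.20° ✓; |LA| = 19.50 ✓; ∠LAZ = 81.30° ✓; |AZ| = 26.00 ✓; ∠AZN = 85.70° ✓; |ZN| = 18.80 ✓; ∠ZNT = 42.40° ✓; |NT| = 18.80 ✓; ∠NTE = 136.3° ✓; |TE| = 34.50 ✗.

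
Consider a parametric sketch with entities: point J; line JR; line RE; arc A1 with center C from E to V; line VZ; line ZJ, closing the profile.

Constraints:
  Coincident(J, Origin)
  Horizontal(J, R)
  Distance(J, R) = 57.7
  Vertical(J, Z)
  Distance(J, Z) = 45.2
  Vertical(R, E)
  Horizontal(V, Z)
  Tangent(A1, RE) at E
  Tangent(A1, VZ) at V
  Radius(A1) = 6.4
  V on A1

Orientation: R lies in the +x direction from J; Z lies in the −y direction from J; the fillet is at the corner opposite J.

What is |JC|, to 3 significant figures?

64.3

J is at the origin; JR is horizontal with |JR| = 57.7 and R on the +x side, so R = (57.7, 0.00). JZ is vertical with |JZ| = 45.2 and Z on the −y side, so Z = (0.00, -45.2). The virtual corner opposite J is at (57.7, -45.2). A1 meets RE tangentially, so CE is at right angles to RE and since A1 is tangent to VZ there, CV ⟂ VZ, with radius 6.4, so the center C sits 6.4 in from both sides at C = (51.3, -38.8). Then |JC| = |C − J| = 64.3.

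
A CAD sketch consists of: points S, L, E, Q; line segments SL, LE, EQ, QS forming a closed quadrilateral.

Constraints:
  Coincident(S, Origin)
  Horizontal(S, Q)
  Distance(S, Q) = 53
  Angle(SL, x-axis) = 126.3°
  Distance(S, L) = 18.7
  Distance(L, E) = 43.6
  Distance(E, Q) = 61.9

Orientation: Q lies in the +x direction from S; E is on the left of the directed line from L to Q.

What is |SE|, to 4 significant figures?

51.89

Checks: |LE| = 43.60 ✓; |EQ| = 61.90 ✓.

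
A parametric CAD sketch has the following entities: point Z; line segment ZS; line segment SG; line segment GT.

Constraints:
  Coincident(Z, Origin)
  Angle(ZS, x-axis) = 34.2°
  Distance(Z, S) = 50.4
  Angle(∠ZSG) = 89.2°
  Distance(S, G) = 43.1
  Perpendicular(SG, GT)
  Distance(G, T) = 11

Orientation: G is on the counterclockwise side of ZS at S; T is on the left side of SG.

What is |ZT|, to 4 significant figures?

57.87

Z is at the origin; ZS runs at 34.2° with length 50.4, so S = 50.4·(cos 34.2°, sin 34.2°) = (41.68, 28.33). ∠ZSG = 89.2°, so SG runs at 34.2° + (180° − 89.2°) = 125.0° from the x-axis; with |SG| = 43.1, G = S + 43.1·(cos 125.0°, sin 125.0°) = (16.96, 63.63). SG is perpendicular to GT; with |GT| = 11.0 on the left of SG, T = G + 11.0·(-0.8192, -0.5736) = (7.953, 57.33). Then |ZT| = |T − Z| = 57.87.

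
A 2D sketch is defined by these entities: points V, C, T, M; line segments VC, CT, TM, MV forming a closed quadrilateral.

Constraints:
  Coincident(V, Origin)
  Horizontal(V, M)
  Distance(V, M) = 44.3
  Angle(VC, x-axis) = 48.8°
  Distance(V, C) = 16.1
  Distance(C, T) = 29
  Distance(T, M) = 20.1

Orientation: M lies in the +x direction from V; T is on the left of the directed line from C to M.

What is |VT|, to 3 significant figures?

43.2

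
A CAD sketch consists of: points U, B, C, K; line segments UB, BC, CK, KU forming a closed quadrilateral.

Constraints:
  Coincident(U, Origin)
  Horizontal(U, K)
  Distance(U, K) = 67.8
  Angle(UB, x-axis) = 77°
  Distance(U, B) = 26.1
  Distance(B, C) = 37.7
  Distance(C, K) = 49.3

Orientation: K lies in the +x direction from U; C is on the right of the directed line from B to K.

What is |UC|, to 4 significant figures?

21.77

Checks: U = (0.00, 0.00) ✓; |BC| = 37.70 ✓; |CK| = 49.30 ✓.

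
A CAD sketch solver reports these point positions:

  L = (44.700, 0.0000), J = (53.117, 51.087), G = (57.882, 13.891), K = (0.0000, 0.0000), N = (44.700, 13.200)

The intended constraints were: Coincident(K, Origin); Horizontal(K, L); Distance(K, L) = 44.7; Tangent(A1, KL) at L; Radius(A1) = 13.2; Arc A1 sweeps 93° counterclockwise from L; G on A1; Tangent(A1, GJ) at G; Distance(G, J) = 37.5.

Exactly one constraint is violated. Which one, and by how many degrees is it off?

Tangent(A1, GJ) at G — off by 4.30°.

K = (0.00, 0.00) ✓; K.y = 0.00, L.y = 0.00 ✓; |KL| = 44.70 ✓; ∠(NL, LK) = 90.00° ✓; |NL| = 13.20 ✓; bearing(N→G) − bearing(N→L) = 93.00° ✓; |NG| = 13.20 ✓; ∠(NG, GJ) = 85.70° ✗; |GJ| = 37.50 ✓.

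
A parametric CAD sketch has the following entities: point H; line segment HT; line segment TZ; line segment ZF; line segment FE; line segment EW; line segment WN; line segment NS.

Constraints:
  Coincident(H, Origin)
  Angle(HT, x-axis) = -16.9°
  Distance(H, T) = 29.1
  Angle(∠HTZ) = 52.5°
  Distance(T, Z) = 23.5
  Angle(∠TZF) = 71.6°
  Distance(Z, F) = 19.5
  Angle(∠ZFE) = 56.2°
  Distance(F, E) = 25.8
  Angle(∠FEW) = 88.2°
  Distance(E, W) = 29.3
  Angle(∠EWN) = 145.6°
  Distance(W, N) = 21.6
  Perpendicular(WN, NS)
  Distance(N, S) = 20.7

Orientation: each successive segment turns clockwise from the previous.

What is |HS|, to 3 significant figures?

37.0

H is at the origin; HT runs at -16.9° with length 29.1, so T = (27.8, -8.46). ∠HTZ = 52.5° gives TZ at -144° from the x-axis; with |TZ| = 23.5, Z = (8.74, -22.1). ∠TZF = 71.6° gives ZF at 107° from the x-axis; with |ZF| = 19.5, F = (2.97, -3.51). ∠ZFE = 56.2° gives FE at -16.6° from the x-axis; with |FE| = 25.8, E = (27.7, -10.9). ∠FEW = 88.2° gives EW at -108° from the x-axis; with |EW| = 29.3, W = (18.4, -38.7). ∠EWN = 145.6° gives WN at -143° from the x-axis; with |WN| = 21.6, N = (1.24, -51.7). WN ⟂ NS, so NS runs at 127°; with |NS| = 20.7, S = (-11.3, -35.3). Then |HS| = |S − H| = 37.0.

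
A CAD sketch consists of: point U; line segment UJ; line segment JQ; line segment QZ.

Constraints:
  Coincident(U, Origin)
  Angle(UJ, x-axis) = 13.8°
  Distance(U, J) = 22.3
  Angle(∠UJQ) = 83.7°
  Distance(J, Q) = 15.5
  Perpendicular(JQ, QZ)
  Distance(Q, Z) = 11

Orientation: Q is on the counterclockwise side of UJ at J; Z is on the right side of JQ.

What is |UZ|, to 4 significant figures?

35.64

∠UJQ = 83.7°, so JQ runs at 13.8° + (180° − 83.7°) = 110.1° from the x-axis; with |JQ| = 15.5, Q = J + 15.5·(cos 110.1°, sin 110.1°) = (16.33, 19.88). JQ is perpendicular to QZ; with |QZ| = 11.0 on the right of JQ, Z = Q + 11.0·(0.9391, 0.3437) = (26.66, 23.66). Then |UZ| = |Z − U| = 35.64.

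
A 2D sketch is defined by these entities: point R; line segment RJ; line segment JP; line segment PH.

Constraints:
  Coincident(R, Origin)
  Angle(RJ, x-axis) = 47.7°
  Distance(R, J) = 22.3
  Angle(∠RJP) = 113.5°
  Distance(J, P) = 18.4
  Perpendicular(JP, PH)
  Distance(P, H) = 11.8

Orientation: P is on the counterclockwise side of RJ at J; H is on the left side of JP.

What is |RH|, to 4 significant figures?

28.63

R is at the origin; RJ runs at 47.7° with length 22.3, so J = 22.3·(cos 47.7°, sin 47.7°) = (15.01, 16.49). ∠RJP = 113.5°, so JP runs at 47.7° + (180° − 113.5°) = 114.2° from the x-axis; with |JP| = 18.4, P = J + 18.4·(cos 114.2°, sin 114.2°) = (7.466, 33.28). The perpendicularity gives PH at right angles to JP; with |PH| = 11.8 on the left of JP, H = P + 11.8·(-0.9121, -0.4099) = (-3.297, 28.44). Then |RH| = |H − R| = 28.63.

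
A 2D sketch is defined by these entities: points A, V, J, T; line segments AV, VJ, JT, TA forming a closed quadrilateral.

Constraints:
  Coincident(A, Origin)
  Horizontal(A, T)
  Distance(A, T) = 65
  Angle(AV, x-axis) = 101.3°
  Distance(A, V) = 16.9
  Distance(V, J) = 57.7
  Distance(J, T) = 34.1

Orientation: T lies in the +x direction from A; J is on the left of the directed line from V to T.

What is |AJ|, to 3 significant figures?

61.2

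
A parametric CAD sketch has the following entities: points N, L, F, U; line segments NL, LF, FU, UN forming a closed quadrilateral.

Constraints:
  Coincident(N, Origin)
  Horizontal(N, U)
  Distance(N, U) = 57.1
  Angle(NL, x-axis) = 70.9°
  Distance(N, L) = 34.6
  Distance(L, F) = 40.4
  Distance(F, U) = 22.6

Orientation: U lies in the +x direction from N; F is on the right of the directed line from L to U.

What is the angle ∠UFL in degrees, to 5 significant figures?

124.02°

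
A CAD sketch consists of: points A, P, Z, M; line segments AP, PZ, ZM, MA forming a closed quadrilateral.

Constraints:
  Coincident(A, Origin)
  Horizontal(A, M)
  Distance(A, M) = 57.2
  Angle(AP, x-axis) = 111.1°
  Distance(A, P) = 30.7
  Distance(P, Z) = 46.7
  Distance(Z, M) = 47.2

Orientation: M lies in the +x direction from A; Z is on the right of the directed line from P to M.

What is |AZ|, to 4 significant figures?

16.83

Checks: |PZ| = 46.70 ✓; |ZM| = 47.20 ✓.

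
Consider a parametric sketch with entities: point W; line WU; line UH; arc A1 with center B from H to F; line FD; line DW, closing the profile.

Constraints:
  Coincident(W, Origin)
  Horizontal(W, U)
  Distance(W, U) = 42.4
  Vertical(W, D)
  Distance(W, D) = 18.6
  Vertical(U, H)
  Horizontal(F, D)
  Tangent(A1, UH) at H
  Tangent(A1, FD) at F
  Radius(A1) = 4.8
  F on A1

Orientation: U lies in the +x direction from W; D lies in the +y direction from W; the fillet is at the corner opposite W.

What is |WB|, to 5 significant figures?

40.052

W is at the origin; W and U share the same y with |WU| = 42.4 and U on the +x side, so U = (42.400, 0.0000). WD is vertical with |WD| = 18.6 and D on the +y side, so D = (0.0000, 18.600). The virtual corner opposite W is at (42.400, 18.600). A1 meets UH tangentially, so BH is at right angles to UH and the tangent condition forces BF to be normal to FD, with radius 4.8, so the center B sits 4.8 in from both sides at B = (37.600, 13.800). Then |WB| = |B − W| = 40.052.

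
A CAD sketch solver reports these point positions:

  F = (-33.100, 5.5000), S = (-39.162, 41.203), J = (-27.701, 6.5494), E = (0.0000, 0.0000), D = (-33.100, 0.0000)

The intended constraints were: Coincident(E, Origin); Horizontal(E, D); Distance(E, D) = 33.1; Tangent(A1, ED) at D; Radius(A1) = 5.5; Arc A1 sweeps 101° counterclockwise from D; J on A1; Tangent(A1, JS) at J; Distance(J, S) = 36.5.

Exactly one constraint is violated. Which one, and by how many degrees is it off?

Tangent(A1, JS) at J — off by 7.30°.

E = (0.00, 0.00) ✓; E.y = 0.00, D.y = 0.00 ✓; |ED| = 33.10 ✓; ∠(FD, DE) = 90.00° ✓; |FD| = 5.500 ✓; bearing(F→J) − bearing(F→D) = 101.0° ✓; |FJ| = 5.500 ✓; ∠(FJ, JS) = 82.70° ✗; |JS| = 36.50 ✓.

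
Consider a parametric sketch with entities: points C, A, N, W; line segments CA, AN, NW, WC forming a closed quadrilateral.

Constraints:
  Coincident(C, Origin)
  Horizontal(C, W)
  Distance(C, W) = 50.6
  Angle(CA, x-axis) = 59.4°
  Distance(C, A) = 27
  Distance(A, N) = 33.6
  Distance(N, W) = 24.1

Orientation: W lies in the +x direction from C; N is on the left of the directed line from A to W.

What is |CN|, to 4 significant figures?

53.02

Checks: |AN| = 33.60 ✓; |NW| = 24.10 ✓.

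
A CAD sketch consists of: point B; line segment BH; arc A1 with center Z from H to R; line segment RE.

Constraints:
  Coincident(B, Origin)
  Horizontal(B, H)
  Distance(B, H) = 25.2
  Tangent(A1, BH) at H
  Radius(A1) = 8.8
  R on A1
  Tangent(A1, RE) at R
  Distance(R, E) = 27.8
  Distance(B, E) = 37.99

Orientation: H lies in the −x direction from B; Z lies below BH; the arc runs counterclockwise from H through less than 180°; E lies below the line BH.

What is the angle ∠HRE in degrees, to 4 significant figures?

114.4°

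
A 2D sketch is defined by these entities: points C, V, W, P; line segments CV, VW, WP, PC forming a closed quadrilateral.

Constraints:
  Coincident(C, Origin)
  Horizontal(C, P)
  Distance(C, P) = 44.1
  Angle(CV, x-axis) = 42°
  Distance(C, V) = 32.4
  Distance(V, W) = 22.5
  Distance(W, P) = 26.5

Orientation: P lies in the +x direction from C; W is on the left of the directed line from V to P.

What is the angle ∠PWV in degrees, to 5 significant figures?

73.555°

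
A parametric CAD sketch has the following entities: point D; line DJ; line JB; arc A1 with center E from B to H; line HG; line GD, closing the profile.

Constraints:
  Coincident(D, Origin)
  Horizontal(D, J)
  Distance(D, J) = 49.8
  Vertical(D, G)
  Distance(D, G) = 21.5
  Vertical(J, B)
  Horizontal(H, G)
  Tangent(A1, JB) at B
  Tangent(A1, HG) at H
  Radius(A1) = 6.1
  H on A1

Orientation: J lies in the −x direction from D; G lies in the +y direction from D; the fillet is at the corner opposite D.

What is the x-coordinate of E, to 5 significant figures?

-43.700

DG is vertical with |DG| = 21.5 and G on the +y side, so G = (0.0000, 21.500). The virtual corner opposite D is at (-49.800, 21.500). The tangent condition forces EB to be normal to JB and the tangent condition forces EH to be normal to HG, with radius 6.1, so the center E sits 6.1 in from both sides at E = (-43.700, 15.400). So E.x = -43.700.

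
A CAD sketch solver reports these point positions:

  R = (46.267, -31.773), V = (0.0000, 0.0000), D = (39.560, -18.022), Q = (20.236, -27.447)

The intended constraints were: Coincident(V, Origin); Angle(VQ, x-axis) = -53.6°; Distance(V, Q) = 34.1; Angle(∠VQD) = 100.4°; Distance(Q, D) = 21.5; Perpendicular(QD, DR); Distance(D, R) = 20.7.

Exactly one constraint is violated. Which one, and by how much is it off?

Distance(D, R) = 20.7 — off by 5.40.

V = (0.00, 0.00) ✓; VQ at -53.60° ✓; |VQ| = 34.10 ✓; ∠VQD = 100.4° ✓; |QD| = 21.50 ✓; ∠(QD, DR) = 90.00° ✓; |DR| = 15.30 ✗.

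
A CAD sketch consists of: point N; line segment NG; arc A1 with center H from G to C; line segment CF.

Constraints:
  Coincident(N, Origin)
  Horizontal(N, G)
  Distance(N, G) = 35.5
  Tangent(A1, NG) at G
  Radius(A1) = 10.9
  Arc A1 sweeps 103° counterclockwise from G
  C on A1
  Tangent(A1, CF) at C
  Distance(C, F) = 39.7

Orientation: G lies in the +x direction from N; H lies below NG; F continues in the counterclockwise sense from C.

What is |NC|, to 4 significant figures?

28.24

N is at the origin; N and G share the same y with |NG| = 35.5 and G on the +x side, so G = (35.50, 0.000). Since A1 is tangent to NG there, HG ⟂ NG, so H = G + (0, -10.9) = (35.50, -10.90). On A1, G sits at bearing 90° from H; a 103° counterclockwise sweep puts C at bearing 193°, so C = H + 10.9·(cos 193°, sin 193°) = (24.88, -13.35). Then |NC| = |C − N| = 28.24.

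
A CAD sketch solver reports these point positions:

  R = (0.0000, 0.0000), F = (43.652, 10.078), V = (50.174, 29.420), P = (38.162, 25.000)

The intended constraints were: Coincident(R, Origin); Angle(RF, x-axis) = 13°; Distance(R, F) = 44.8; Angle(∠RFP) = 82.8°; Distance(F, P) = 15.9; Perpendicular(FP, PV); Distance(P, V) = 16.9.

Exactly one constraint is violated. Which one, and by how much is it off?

Distance(P, V) = 16.9 — off by 4.10.

R = (0.00, 0.00) ✓; RF at 13.00° ✓; |RF| = 44.80 ✓; ∠RFP = 82.80° ✓; |FP| = 15.90 ✓; ∠(FP, PV) = 90.00° ✓; |PV| = 12.80 ✗.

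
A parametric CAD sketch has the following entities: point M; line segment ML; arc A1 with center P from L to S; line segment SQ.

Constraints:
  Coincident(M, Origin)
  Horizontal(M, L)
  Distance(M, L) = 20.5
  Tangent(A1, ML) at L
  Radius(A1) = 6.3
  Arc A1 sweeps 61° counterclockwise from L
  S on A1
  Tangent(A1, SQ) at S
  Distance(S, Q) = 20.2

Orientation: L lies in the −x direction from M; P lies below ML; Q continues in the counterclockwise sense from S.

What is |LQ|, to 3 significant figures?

25.9

M is at the origin; M and L share the same y with |ML| = 20.5 and L on the −x side, so L = (-20.5, 0.00). Tangency of A1 to ML means the radius PL is perpendicular to ML, so P = L + (0, -6.3) = (-20.5, -6.30). On A1, L sits at bearing 90° from P; a 61° counterclockwise sweep puts S at bearing 151°, so S = P + 6.3·(cos 151°, sin 151°) = (-26.0, -3.25). A1 meets SQ tangentially, so PS is at right angles to SQ, so SQ runs along (−sin 151°, cos 151°); with |SQ| = 20.2, Q = (-35.8, -20.9). Then |LQ| = |Q − L| = 25.9.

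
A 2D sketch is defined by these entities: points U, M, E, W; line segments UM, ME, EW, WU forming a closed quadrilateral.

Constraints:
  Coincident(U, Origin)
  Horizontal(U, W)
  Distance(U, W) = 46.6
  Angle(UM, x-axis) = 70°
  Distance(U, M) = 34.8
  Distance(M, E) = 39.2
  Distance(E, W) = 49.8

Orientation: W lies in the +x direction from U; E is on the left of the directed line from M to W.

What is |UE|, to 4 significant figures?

68.60

U is at the origin; U and W share the same y with |UW| = 46.6 and W in +x, so W = (46.6, 0). UM runs at 70.0° with |UM| = 34.8, so M = (11.90, 32.70). E is determined by |ME| = 39.2 and |EW| = 49.8 together: it lies at the intersection of circle(M, 39.2) and circle(W, 49.8). With |MW| = 47.68, the foot of the radical line on MW is 13.95 from M and the perpendicular offset is √(39.2² − 13.95²) = 36.64. Taking the left-of-MW solution: E = (47.18, 49.80).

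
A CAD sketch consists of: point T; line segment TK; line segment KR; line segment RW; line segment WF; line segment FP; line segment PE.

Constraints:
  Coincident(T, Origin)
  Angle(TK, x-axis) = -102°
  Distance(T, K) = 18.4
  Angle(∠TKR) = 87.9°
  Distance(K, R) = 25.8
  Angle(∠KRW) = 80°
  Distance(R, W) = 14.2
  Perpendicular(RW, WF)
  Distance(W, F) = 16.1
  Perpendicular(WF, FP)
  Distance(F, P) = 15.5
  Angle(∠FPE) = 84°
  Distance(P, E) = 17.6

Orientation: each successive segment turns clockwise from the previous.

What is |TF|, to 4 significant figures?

9.906

∠KRW = 80.0° gives RW at 65.90° from the x-axis; with |RW| = 14.2, W = (-23.05, 1.250). The perpendicularity gives WF at right angles to RW, so WF runs at -24.10°; with |WF| = 16.1, F = (-8.353, -5.325). Then |TF| = |F − T| = 9.906.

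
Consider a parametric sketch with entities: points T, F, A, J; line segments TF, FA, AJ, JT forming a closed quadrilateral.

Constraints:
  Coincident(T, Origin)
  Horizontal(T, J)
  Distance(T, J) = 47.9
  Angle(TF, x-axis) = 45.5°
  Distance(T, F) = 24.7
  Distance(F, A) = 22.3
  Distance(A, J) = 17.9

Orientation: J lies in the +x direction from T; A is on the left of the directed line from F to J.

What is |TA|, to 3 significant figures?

42.6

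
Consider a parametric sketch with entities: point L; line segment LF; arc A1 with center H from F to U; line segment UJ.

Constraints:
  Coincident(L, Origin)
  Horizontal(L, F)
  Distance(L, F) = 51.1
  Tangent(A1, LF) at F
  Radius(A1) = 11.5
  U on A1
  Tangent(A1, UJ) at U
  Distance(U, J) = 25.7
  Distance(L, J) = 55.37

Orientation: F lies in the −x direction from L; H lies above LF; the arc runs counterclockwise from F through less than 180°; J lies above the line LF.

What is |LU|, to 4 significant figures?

41.37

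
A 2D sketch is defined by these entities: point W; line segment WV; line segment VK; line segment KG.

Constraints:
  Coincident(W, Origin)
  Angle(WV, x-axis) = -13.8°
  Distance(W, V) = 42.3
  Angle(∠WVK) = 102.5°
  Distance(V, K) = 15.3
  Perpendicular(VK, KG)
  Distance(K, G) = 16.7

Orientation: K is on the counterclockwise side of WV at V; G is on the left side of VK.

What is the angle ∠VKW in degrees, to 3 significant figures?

59.4°

W is at the origin; WV runs at -13.8° with length 42.3, so V = 42.3·(cos -13.8°, sin -13.8°) = (41.1, -10.1). ∠WVK = 102.5°, so VK runs at -13.8° + (180° − 102.5°) = 63.7° from the x-axis; with |VK| = 15.3, K = V + 15.3·(cos 63.7°, sin 63.7°) = (47.9, 3.63). Then cos ∠VKW = KV·KW / (|KV||KW|), giving 59.4°.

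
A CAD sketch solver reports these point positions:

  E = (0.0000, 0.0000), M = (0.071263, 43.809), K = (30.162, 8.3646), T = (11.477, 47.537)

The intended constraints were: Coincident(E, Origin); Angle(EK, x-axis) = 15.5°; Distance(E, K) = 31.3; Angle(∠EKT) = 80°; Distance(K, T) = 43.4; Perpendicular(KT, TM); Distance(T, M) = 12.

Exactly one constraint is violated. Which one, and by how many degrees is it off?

Perpendicular(KT, TM) — off by 7.40°.

E = (0.00, 0.00) ✓; EK at 15.50° ✓; |EK| = 31.30 ✓; ∠EKT = 80.00° ✓; |KT| = 43.40 ✓; ∠(KT, TM) = 82.60° ✗; |TM| = 12.00 ✓.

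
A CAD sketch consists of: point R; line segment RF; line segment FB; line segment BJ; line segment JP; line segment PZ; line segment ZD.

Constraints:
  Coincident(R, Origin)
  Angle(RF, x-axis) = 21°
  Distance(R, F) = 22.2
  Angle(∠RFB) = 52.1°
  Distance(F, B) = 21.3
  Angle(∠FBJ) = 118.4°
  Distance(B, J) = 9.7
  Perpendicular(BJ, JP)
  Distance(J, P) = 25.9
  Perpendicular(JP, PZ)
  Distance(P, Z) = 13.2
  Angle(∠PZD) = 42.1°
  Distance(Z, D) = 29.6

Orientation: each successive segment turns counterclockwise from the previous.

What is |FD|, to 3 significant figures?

31.3

R is at the origin; RF runs at 21.0° with length 22.2, so F = (20.7, 7.96). ∠RFB = 52.1° gives FB at 149° from the x-axis; with |FB| = 21.3, B = (2.49, 19.0). ∠FBJ = 118.4° gives BJ at -150° from the x-axis; with |BJ| = 9.7, J = (-5.87, 14.0). The perpendicularity gives JP at right angles to BJ, so JP runs at -59.5°; with |JP| = 25.9, P = (7.27, -8.28). The perpendicularity gives PZ at right angles to JP, so PZ runs at 30.5°; with |PZ| = 13.2, Z = (18.6, -1.58). ∠PZD = 42.1° gives ZD at 168° from the x-axis; with |ZD| = 29.6, D = (-10.3, 4.37). Then |FD| = |D − F| = 31.3.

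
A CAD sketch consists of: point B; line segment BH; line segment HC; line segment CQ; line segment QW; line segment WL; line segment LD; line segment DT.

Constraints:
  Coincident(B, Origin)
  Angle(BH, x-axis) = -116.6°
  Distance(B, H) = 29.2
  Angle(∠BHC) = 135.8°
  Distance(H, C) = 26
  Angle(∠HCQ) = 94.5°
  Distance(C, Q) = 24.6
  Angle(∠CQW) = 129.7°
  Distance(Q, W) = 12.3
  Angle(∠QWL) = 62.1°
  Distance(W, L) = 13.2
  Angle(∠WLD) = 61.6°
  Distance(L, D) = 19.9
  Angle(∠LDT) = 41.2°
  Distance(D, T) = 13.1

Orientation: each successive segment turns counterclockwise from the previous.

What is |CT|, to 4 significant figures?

31.08

∠WLD = 61.6° gives LD at -60.30° from the x-axis; with |LD| = 19.9, D = (20.92, -51.90). ∠LDT = 41.2° gives DT at 78.50° from the x-axis; with |DT| = 13.1, T = (23.53, -39.07). Then |CT| = |T − C| = 31.08.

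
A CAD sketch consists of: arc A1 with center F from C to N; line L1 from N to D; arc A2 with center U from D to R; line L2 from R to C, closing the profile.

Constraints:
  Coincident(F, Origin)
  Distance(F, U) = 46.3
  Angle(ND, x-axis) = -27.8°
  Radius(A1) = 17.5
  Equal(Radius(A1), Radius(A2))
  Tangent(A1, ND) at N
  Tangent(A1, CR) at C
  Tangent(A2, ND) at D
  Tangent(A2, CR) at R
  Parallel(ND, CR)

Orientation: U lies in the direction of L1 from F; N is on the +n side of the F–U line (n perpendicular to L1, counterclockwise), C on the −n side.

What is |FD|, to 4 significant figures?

49.50

The slot axis is L1's direction at -27.8°, so u = (cos -27.8°, sin -27.8°) = (0.8846, -0.4664) and n = (−sin -27.8°, cos -27.8°) = (0.4664, 0.8846). F is at the origin and U lies 46.3 along u from F, so U = 46.3·u = (40.96, -21.59). Tangency of A1 to both parallel lines with radius 17.5 puts N and C at F ± 17.5·n: N = (8.162, 15.48), C = (-8.162, -15.48). Equal radii place D and R the same way about U: D = U + 17.5·n = (49.12, -6.114), R = U − 17.5·n = (32.79, -37.07). Then |FD| = |D − F| = 49.50.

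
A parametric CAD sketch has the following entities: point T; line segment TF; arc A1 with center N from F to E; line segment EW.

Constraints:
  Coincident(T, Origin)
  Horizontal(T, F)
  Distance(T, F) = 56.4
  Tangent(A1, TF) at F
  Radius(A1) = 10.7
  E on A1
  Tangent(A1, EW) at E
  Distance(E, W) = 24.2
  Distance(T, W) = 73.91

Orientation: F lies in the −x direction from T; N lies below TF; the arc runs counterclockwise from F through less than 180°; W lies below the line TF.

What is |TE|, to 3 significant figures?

68.1

T is at the origin; T and F share the same y with |TF| = 56.4 and F on the −x side, so F = (-56.4, 0.00). The tangent condition forces NF to be normal to TF, so N = F + (0, -10.7) = (-56.4, -10.7). Since NE ⟂ EW (tangency), |NW| = √(10.7² + 24.2²) = 26.5 regardless of where E sits on A1. So W lies on both circle(T, 73.91) and circle(N, 26.5); the below-TF intersection is W = (-64.6, -35.8). E is the foot of the tangent from W: E = (-67.0, -11.8).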